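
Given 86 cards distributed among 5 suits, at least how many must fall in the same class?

By pigeonhole with 86 objects and 5 categories: ceiling(86/5).

Final answer: 18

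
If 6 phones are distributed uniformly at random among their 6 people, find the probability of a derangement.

Derangements satisfy D(n) = (n-1)(D(n-1) + D(n-2)), starting from D(0)=1, D(1)=0.
Building up: D(2)=1, D(3)=2, D(4)=9, D(5)=44, D(6)=265.
Total arrangements: 6! = 720.
Probability = D(6)/6! = 53/144.

Final answer: D(6)/6! = 265/720 = 0.368056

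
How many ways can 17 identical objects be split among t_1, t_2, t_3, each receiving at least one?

Substitute t'_i = t_i - 1 (so t'_i >= 0). Then sum t'_i = 17 - 3 = 14.
Stars and bars: C(14+3-1, 3-1) = C(16,2).

Final answer: C(16,2) = 120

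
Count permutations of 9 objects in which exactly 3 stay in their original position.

Choose which 3 elements are fixed: C(9,3) = 84.
Derange the remaining 6 using D(j) = (j-1)(D(j-1) + D(j-2)), D(0)=1, D(1)=0: D(2)=1, D(3)=2, D(4)=9, D(5)=44, D(6)=265.
Total: 84 x 265.

Final answer: C(9,3) D(6) = 22260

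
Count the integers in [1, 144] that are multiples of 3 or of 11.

Multiples of 3: 48. Multiples of 11: 13. Of both (lcm=33): 4.
By inclusion-exclusion: 48 + 13 - 4.

Final answer: 57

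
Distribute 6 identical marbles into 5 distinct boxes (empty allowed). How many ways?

Stars and bars: C(n+k-1, k-1) = C(10,4).

Final answer: C(10,4) = 210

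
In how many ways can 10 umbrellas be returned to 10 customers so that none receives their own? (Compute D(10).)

D(n) = (n-1)(D(n-1) + D(n-2)), D(0)=1, D(1)=0.
D(2) = 1 x (0 + 1) = 1
D(3) = 2 x (1 + 0) = 2
D(4) = 3 x (2 + 1) = 9
D(5) = 4 x (9 + 2) = 44
D(6) = 5 x (44 + 9) = 265
D(7) = 6 x (265 + 44) = 1854
D(8) = 7 x (1854 + 265) = 14833
D(9) = 8 x (14833 + 1854) = 133496
D(10) = 9 x (D(9) + D(8)) = 9 x (133496 + 14833)

Final answer: D(10) = 1334961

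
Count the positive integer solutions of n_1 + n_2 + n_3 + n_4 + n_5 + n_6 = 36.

Substitute n'_i = n_i - 1 (so n'_i >= 0). Then sum n'_i = 36 - 6 = 30.
Stars and bars: C(30+6-1, 6-1) = C(35,5).

Final answer: C(35,5) = 324632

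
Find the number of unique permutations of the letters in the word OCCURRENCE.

Letters (C:3, E:2, N:1, O:1, R:2, U:1). Total letters: 10.
Permutations = 10!/(3! x 2! x 2!).

Final answer: 151200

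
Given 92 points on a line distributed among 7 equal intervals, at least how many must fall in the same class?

By pigeonhole with 92 objects and 7 categories: ceiling(92/7).

Final answer: 14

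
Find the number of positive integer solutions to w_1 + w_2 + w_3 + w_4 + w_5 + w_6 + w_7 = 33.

Substitute w'_i = w_i - 1 (so w'_i >= 0). Then sum w'_i = 33 - 7 = 26.
Stars and bars: C(26+7-1, 7-1) = C(32,6).

Final answer: C(32,6) = 906192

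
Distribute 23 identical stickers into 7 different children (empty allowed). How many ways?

Stars and bars: C(n+k-1, k-1) = C(29,6).

Final answer: C(29,6) = 475020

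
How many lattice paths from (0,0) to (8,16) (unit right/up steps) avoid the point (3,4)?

Total paths to (8,16): C(24,16) = 735471.
Paths through (3,4): C(7,4) x C(17,12) = 216580.
Avoiding (3,4): 735471 - 216580.

Final answer: 518891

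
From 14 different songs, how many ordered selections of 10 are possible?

P(14,10) = 14!/(14-10)! = 14!/4!.

Final answer: P(14,10) = 3632428800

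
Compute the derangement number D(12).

Derangements satisfy D(n) = (n-1)(D(n-1) + D(n-2)), starting from D(0)=1, D(1)=0.
D(2) = 1 x (0 + 1) = 1
D(3) = 2 x (1 + 0) = 2
D(4) = 3 x (2 + 1) = 9
D(5) = 4 x (9 + 2) = 44
D(6) = 5 x (44 + 9) = 265
D(7) = 6 x (265 + 44) = 1854
D(8) = 7 x (1854 + 265) = 14833
D(9) = 8 x (14833 + 1854) = 133496
D(10) = 9 x (133496 + 14833) = 1334961
D(11) = 10 x (1334961 + 133496) = 14684570
D(12) = 11 x (D(11) + D(10)) = 11 x (14684570 + 1334961)

Final answer: D(12) = 176214841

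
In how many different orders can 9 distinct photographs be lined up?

The number of ways to arrange 9 distinct objects is 9!.

Final answer: 9! = 362880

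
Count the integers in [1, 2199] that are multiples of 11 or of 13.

Multiples of 11: 199. Multiples of 13: 169. Of both (lcm=143): 15.
By inclusion-exclusion: 199 + 169 - 15.

Final answer: 353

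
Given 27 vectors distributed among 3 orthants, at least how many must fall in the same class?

By pigeonhole with 27 objects and 3 categories: ceiling(27/3).

Final answer: 9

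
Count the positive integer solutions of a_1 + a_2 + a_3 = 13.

Substitute a'_i = a_i - 1 (so a'_i >= 0). Then sum a'_i = 13 - 3 = 10.
Stars and bars: C(10+3-1, 3-1) = C(12,2).

Final answer: C(12,2) = 66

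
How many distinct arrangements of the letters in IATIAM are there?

Letters (A:2, I:2, M:1, T:1). Total letters: 6.
Permutations = 6!/(2! x 2!).

Final answer: 180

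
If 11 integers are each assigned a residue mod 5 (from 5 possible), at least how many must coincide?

There are 5 possible values for residue mod 5. With 11 integers and 5 categories, by pigeonhole: ceiling(11/5).

Final answer: 3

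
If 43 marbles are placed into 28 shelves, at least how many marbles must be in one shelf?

By the pigeonhole principle: ceiling(43/28).

Final answer: 2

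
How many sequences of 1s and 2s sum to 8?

Let f(n) be the number of climbs. Removing the last move (1 or 2 steps) gives f(n) = f(n-1) + f(n-2); base cases f(1)=1, f(2)=2.
Building up term by term: f(1)=1, f(2)=2, f(3)=3, f(4)=5, f(5)=8, f(6)=13, f(7)=21, f(8)=34.

Final answer: 34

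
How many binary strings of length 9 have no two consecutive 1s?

Let a(n) count valid strings. If the last bit is 0 the prefix is any valid string of length n-1; if it is 1 the string must end in 01 with a valid prefix of length n-2. So a(n) = a(n-1) + a(n-2), a(1)=2, a(2)=3.
Building up term by term: a(1)=2, a(2)=3, a(3)=5, a(4)=8, a(5)=13, a(6)=21, a(7)=34, a(8)=55, a(9)=89.

Final answer: 89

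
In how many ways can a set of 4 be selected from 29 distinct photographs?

C(29,4) = 29!/(4! x 25!).

Final answer: \binom{29}{4} = 23751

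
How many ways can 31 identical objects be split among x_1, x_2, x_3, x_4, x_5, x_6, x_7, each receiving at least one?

Substitute x'_i = x_i - 1 (so x'_i >= 0). Then sum x'_i = 31 - 7 = 24.
Stars and bars: C(24+7-1, 7-1) = C(30,6).

Final answer: C(30,6) = 593775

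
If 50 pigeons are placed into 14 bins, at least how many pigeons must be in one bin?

By the pigeonhole principle: ceiling(50/14).

Final answer: 4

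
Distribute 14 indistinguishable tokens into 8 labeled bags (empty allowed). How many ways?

Stars and bars: C(n+k-1, k-1) = C(21,7).

Final answer: C(21,7) = 116280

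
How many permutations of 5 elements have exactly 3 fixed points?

Choose which 3 elements are fixed: C(5,3) = 10.
Derange the remaining 2 using D(j) = (j-1)(D(j-1) + D(j-2)), D(0)=1, D(1)=0: D(2)=1.
Total: 10 x 1.

Final answer: C(5,3) D(2) = 10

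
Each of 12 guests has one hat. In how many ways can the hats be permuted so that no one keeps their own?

D(n) = (n-1)(D(n-1) + D(n-2)), D(0)=1, D(1)=0.
D(2) = 1 x (0 + 1) = 1
D(3) = 2 x (1 + 0) = 2
D(4) = 3 x (2 + 1) = 9
D(5) = 4 x (9 + 2) = 44
D(6) = 5 x (44 + 9) = 265
D(7) = 6 x (265 + 44) = 1854
D(8) = 7 x (1854 + 265) = 14833
D(9) = 8 x (14833 + 1854) = 133496
D(10) = 9 x (133496 + 14833) = 1334961
D(11) = 10 x (1334961 + 133496) = 14684570
D(12) = 11 x (D(11) + D(10)) = 11 x (14684570 + 1334961)

Final answer: D(12) = 176214841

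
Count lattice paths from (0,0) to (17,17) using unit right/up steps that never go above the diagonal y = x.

Total monotonic paths to (17,17): C(34,17) = 2333606220.
Reflecting each bad path at its first crossing gives a bijection with paths to (16,18): C(34,18) = 2203961430.
Valid Dyck paths: 2333606220 - 2203961430.
(Check: C(34,17) - C(34,18) = C(34,17)/18, the Catalan number C_{17}.)

Final answer: C_{17} = 129644790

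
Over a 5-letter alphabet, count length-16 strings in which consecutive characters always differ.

Let g(n) count such strings. g(1) = 5, and each valid string of length n-1 extends in 4 ways (any symbol but the last), so g(n) = 4 g(n-1).
Total: g(16) = 5 x 4^15.

Final answer: 5 x 4^{15} = 5368709120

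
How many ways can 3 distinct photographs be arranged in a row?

The number of ways to arrange 3 distinct objects is 3!.

Final answer: 3! = 6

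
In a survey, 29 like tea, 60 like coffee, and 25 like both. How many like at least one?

|A union B| = |A| + |B| - |A intersect B| = 29 + 60 - 25.

Final answer: 64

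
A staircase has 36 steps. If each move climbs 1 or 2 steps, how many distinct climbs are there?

Condition on the final move: it is a 1-step (f(n-1) ways to get there) or a 2-step (f(n-2) ways), so f(n) = f(n-1) + f(n-2), with f(1)=1, f(2)=2.
Iterating the recurrence: f(1)=1, f(2)=2, f(3)=3, f(4)=5, f(5)=8, f(6)=13, f(7)=21, f(8)=34, f(9)=55, f(10)=89, f(11)=144, f(12)=233, f(13)=377, f(14)=610, f(15)=987, f(16)=1597, f(17)=2584, f(18)=4181, f(19)=6765, f(20)=10946, f(21)=17711, f(22)=28657, f(23)=46368, f(24)=75025, f(25)=121393, f(26)=196418, f(27)=317811, f(28)=514229, f(29)=832040, f(30)=1346269, f(31)=2178309, f(32)=3524578, f(33)=5702887, f(34)=9227465, f(35)=14930352, f(36)=24157817.

Final answer: 24157817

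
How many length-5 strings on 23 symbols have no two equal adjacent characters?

Let g(n) count such strings. g(1) = 23, and each valid string of length n-1 extends in 22 ways (any symbol but the last), so g(n) = 22 g(n-1).
Total: g(5) = 23 x 22^4.

Final answer: 23 x 22^{4} = 5387888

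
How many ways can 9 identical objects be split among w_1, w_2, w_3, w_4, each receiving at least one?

Substitute w'_i = w_i - 1 (so w'_i >= 0). Then sum w'_i = 9 - 4 = 5.
Stars and bars: C(5+4-1, 4-1) = C(8,3).

Final answer: C(8,3) = 56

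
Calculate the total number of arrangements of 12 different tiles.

The number of ways to arrange 12 distinct objects is 12!.

Final answer: 12! = 479001600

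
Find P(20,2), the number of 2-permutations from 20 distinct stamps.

P(20,2) = 20!/(20-2)! = 20!/18!.

Final answer: P(20,2) = 380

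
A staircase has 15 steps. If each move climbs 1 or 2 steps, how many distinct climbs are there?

Condition on the final move: it is a 1-step (f(n-1) ways to get there) or a 2-step (f(n-2) ways), so f(n) = f(n-1) + f(n-2), with f(1)=1, f(2)=2.
Iterating the recurrence: f(1)=1, f(2)=2, f(3)=3, f(4)=5, f(5)=8, f(6)=13, f(7)=21, f(8)=34, f(9)=55, f(10)=89, f(11)=144, f(12)=233, f(13)=377, f(14)=610, f(15)=987.

Final answer: 987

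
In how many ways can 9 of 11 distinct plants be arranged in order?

P(11,9) = 11!/(11-9)! = 11!/2!.

Final answer: P(11,9) = 19958400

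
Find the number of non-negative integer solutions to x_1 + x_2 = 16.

Stars and bars with 16 stars and 1 bars:
C(16+2-1, 2-1) = C(17,1).

Final answer: C(17,1) = 17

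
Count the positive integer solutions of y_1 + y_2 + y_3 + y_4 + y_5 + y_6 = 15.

Substitute y'_i = y_i - 1 (so y'_i >= 0). Then sum y'_i = 15 - 6 = 9.
Stars and bars: C(9+6-1, 6-1) = C(14,5).

Final answer: C(14,5) = 2002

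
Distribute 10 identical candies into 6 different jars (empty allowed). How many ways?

Stars and bars: C(n+k-1, k-1) = C(15,5).

Final answer: C(15,5) = 3003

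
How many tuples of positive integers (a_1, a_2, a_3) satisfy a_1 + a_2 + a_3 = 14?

Substitute a'_i = a_i - 1 (so a'_i >= 0). Then sum a'_i = 14 - 3 = 11.
Stars and bars: C(11+3-1, 3-1) = C(13,2).

Final answer: C(13,2) = 78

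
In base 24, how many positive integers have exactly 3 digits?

In base 24, the leading digit has 23 choices (1..23); each of the remaining 2 digits has 24 choices.
Total: 23 x 24^2.

Final answer: 13248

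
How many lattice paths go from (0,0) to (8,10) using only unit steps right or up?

Each path has 8 right steps and 10 up steps in some order (18 steps total).
Choose which 10 of the 18 steps are up: C(18,10).

Final answer: C(18,10) = 43758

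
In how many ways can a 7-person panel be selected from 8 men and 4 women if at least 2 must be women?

Sum over valid woman counts:
C(4,2)C(8,5) = 336
C(4,3)C(8,4) = 280
C(4,4)C(8,3) = 56
Total: 336 + 280 + 56.

Final answer: 672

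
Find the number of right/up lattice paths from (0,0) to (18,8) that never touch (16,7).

Total paths to (18,8): C(26,8) = 1562275.
Paths through (16,7): C(23,7) x C(3,1) = 735471.
Avoiding (16,7): 1562275 - 735471.

Final answer: 826804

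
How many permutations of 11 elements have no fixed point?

D(n) = (n-1)(D(n-1) + D(n-2)), D(0)=1, D(1)=0.
D(2) = 1 x (0 + 1) = 1
D(3) = 2 x (1 + 0) = 2
D(4) = 3 x (2 + 1) = 9
D(5) = 4 x (9 + 2) = 44
D(6) = 5 x (44 + 9) = 265
D(7) = 6 x (265 + 44) = 1854
D(8) = 7 x (1854 + 265) = 14833
D(9) = 8 x (14833 + 1854) = 133496
D(10) = 9 x (133496 + 14833) = 1334961
D(11) = 10 x (D(10) + D(9)) = 10 x (1334961 + 133496)

Final answer: D(11) = 14684570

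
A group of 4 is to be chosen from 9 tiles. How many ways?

C(9,4) = 9!/(4! x 5!).

Final answer: \binom{9}{4} = 126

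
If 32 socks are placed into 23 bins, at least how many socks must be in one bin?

By the pigeonhole principle: ceiling(32/23).

Final answer: 2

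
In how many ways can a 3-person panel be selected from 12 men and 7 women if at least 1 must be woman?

Sum over valid woman counts:
C(7,1)C(12,2) = 462
C(7,2)C(12,1) = 252
C(7,3)C(12,0) = 35
Total: 462 + 252 + 35.

Final answer: 749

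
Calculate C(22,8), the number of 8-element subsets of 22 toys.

C(22,8) = 22!/(8! x 14!).

Final answer: \binom{22}{8} = 319770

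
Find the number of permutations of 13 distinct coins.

The number of ways to arrange 13 distinct objects is 13!.

Final answer: 13! = 6227020800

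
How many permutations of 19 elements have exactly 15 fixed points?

Choose which 15 elements are fixed: C(19,15) = 3876.
Derange the remaining 4 using D(j) = (j-1)(D(j-1) + D(j-2)), D(0)=1, D(1)=0: D(2)=1, D(3)=2, D(4)=9.
Total: 3876 x 9.

Final answer: C(19,15) D(4) = 34884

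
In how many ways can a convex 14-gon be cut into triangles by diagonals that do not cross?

This is counted by the nth Catalan number C_n. Here n = 14 - 2 = 12.
Using C_0 = 1 and C_(k+1) = C_k x 2(2k+1)/(k+2), build up term by term: C_1=1, C_2=2, C_3=5, C_4=14, C_5=42, C_6=132, C_7=429, C_8=1430, C_9=4862, C_10=16796, C_11=58786, C_12=208012.

Final answer: C_{12} = 208012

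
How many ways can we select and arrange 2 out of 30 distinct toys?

P(30,2) = 30!/(30-2)! = 30!/28!.

Final answer: P(30,2) = 870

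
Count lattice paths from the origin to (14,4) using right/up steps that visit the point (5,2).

Paths (0,0)->(5,2): C(7,2) = 21.
Paths (5,2)->(14,4): C(11,2) = 55.
By multiplication principle: 21 x 55.

Final answer: 1155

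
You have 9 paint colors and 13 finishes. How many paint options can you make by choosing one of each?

By the multiplication principle: 9 x 13.

Final answer: 117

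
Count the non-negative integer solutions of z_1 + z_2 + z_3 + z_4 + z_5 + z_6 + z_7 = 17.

Stars and bars with 17 stars and 6 bars:
C(17+7-1, 7-1) = C(23,6).

Final answer: C(23,6) = 100947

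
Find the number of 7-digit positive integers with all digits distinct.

First digit: 9 (not 0). Second: 9 (not first). Third: 8, etc.
Total: 9 x 9 x 8 x 7 x 6 x 5 x 4.

Final answer: 544320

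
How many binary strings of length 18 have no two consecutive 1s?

Classify by the final bit: ...0 gives a(n-1) strings, ...01 gives a(n-2) strings. Thus a(n) = a(n-1) + a(n-2) with a(1)=2, a(2)=3.
Building up term by term: a(1)=2, a(2)=3, a(3)=5, a(4)=8, a(5)=13, a(6)=21, a(7)=34, a(8)=55, a(9)=89, a(10)=144, a(11)=233, a(12)=377, a(13)=610, a(14)=987, a(15)=1597, a(16)=2584, a(17)=4181, a(18)=6765.

Final answer: 6765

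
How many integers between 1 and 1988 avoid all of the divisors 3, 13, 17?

|div by 3|=662, |div by 13|=152, |div by 17|=116.
|div by 3&13|=50, |div by 3&17|=38, |div by 13&17|=8, |div by all|=2.
By inclusion-exclusion, divisible by at least one: 662+152+116-50-38-8+2 = 836.
Not divisible by any: 1988 - 836.

Final answer: 1152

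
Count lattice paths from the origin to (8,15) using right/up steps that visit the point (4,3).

Paths (0,0)->(4,3): C(7,3) = 35.
Paths (4,3)->(8,15): C(16,12) = 1820.
By multiplication principle: 35 x 1820.

Final answer: 63700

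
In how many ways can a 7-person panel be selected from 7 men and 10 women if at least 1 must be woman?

Sum over valid woman counts:
C(10,1)C(7,6) = 70
C(10,2)C(7,5) = 945
C(10,3)C(7,4) = 4200
C(10,4)C(7,3) = 7350
C(10,5)C(7,2) = 5292
C(10,6)C(7,1) = 1470
C(10,7)C(7,0) = 120
Total: 70 + 945 + 4200 + 7350 + 5292 + 1470 + 120.

Final answer: 19447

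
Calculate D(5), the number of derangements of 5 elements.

Use the recurrence D(n) = (n-1)(D(n-1) + D(n-2)) with D(0)=1, D(1)=0.
Building up: D(2)=1, D(3)=2, D(4)=9.
D(5) = 4 x (D(4) + D(3)) = 4 x (9 + 2).

Final answer: D(5) = 44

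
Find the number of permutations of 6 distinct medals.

The number of ways to arrange 6 distinct objects is 6!.

Final answer: 6! = 720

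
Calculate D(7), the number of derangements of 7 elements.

D(n) = (n-1)(D(n-1) + D(n-2)), D(0)=1, D(1)=0.
Building up: D(2)=1, D(3)=2, D(4)=9, D(5)=44, D(6)=265.
D(7) = 6 x (D(6) + D(5)) = 6 x (265 + 44).

Final answer: D(7) = 1854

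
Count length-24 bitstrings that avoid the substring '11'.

Classify by the final bit: ...0 gives a(n-1) strings, ...01 gives a(n-2) strings. Thus a(n) = a(n-1) + a(n-2) with a(1)=2, a(2)=3.
Iterating the recurrence: a(1)=2, a(2)=3, a(3)=5, a(4)=8, a(5)=13, a(6)=21, a(7)=34, a(8)=55, a(9)=89, a(10)=144, a(11)=233, a(12)=377, a(13)=610, a(14)=987, a(15)=1597, a(16)=2584, a(17)=4181, a(18)=6765, a(19)=10946, a(20)=17711, a(21)=28657, a(22)=46368, a(23)=75025, a(24)=121393.

Final answer: 121393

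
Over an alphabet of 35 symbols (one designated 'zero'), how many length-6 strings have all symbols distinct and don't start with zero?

First digit: 34 (nonzero). Second: 34 (not first). Third: 33, etc.
Total: 34 x 34 x 33 x 32 x 31 x 30.

Final answer: 1135284480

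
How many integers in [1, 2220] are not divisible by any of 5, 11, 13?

|div by 5|=444, |div by 11|=201, |div by 13|=170.
|div by 5&11|=40, |div by 5&13|=34, |div by 11&13|=15, |div by all|=3.
By inclusion-exclusion, divisible by at least one: 444+201+170-40-34-15+3 = 729.
Not divisible by any: 2220 - 729.

Final answer: 1491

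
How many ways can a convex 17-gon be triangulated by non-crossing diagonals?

The structures are counted by the Catalan number C_n. Here n = 17 - 2 = 15.
C_n = (2n)!/(n!(n+1)!), so C_{15} = 30!/(15! x 16!) = C(30,15)/16 = 155117520/16.

Final answer: C_{15} = 9694845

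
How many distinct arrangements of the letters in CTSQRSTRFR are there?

Letters (C:1, F:1, Q:1, R:3, S:2, T:2). Total letters: 10.
Permutations = 10!/(3! x 2! x 2!).

Final answer: 151200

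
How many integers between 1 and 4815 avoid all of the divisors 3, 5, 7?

|div by 3|=1605, |div by 5|=963, |div by 7|=687.
|div by 3&5|=321, |div by 3&7|=229, |div by 5&7|=137, |div by all|=45.
By inclusion-exclusion, divisible by at least one: 1605+963+687-321-229-137+45 = 2613.
Not divisible by any: 4815 - 2613.

Final answer: 2202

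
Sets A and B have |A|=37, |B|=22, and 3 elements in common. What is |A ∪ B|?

|A union B| = |A| + |B| - |A intersect B| = 37 + 22 - 3.

Final answer: 56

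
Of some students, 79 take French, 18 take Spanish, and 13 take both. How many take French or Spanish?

|A union B| = |A| + |B| - |A intersect B| = 79 + 18 - 13.

Final answer: 84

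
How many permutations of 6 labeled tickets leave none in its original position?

Use the recurrence D(n) = (n-1)(D(n-1) + D(n-2)) with D(0)=1, D(1)=0.
D(2) = 1 x (0 + 1) = 1
D(3) = 2 x (1 + 0) = 2
D(4) = 3 x (2 + 1) = 9
D(5) = 4 x (9 + 2) = 44
D(6) = 5 x (D(5) + D(4)) = 5 x (44 + 9)

Final answer: D(6) = 265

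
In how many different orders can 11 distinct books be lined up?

The number of ways to arrange 11 distinct objects is 11!.

Final answer: 11! = 39916800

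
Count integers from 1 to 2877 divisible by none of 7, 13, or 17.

|div by 7|=411, |div by 13|=221, |div by 17|=169.
|div by 7&13|=31, |div by 7&17|=24, |div by 13&17|=13, |div by all|=1.
By inclusion-exclusion, divisible by at least one: 411+221+169-31-24-13+1 = 734.
Not divisible by any: 2877 - 734.

Final answer: 2143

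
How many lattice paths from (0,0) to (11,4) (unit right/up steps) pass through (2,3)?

Paths (0,0)->(2,3): C(5,3) = 10.
Paths (2,3)->(11,4): C(10,1) = 10.
By multiplication principle: 10 x 10.

Final answer: 100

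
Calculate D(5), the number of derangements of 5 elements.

D(n) = (n-1)(D(n-1) + D(n-2)), D(0)=1, D(1)=0.
D(2) = 1 x (0 + 1) = 1
D(3) = 2 x (1 + 0) = 2
D(4) = 3 x (2 + 1) = 9
D(5) = 4 x (D(4) + D(3)) = 4 x (9 + 2)

Final answer: D(5) = 44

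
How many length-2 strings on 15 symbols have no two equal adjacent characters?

First character: 15 choices. Each subsequent: 14 choices (must differ from the previous one).
Total: 15 x 14^1.

Final answer: 15 x 14^{1} = 210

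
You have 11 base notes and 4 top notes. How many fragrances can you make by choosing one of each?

By the multiplication principle: 11 x 4.

Final answer: 44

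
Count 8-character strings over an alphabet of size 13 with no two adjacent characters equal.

First character: 13 choices. Each subsequent: 12 choices (must differ from the previous one).
Total: 13 x 12^7.

Final answer: 13 x 12^{7} = 465813504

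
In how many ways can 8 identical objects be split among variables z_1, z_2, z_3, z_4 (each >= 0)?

Stars and bars with 8 stars and 3 bars:
C(8+4-1, 4-1) = C(11,3).

Final answer: C(11,3) = 165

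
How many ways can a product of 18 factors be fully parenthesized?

This is counted by the nth Catalan number C_n. Here n = 18 - 1 = 17.
C_n = C(2n,n)/(n+1), so C_{17} = C(34,17)/18 = 2333606220/18.

Final answer: C_{17} = 129644790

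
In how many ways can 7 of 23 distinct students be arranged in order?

P(23,7) = 23!/(23-7)! = 23!/16!.

Final answer: P(23,7) = 1235591280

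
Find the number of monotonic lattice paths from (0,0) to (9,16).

Each path has 9 right steps and 16 up steps in some order (25 steps total).
Choose which 16 of the 25 steps are up: C(25,16).

Final answer: C(25,16) = 2042975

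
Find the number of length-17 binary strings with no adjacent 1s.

Classify by the final bit: ...0 gives a(n-1) strings, ...01 gives a(n-2) strings. Thus a(n) = a(n-1) + a(n-2) with a(1)=2, a(2)=3.
Computing successive values: a(1)=2, a(2)=3, a(3)=5, a(4)=8, a(5)=13, a(6)=21, a(7)=34, a(8)=55, a(9)=89, a(10)=144, a(11)=233, a(12)=377, a(13)=610, a(14)=987, a(15)=1597, a(16)=2584, a(17)=4181.

Final answer: 4181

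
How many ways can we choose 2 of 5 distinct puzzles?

C(5,2) = 5!/(2! x (5-2)!).

Final answer: C(5,2) = 10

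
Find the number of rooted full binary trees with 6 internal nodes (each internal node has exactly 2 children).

This is counted by the nth Catalan number C_n. Here n = 6.
Using C_0 = 1 and C_(k+1) = C_k x 2(2k+1)/(k+2), build up term by term: C_1=1, C_2=2, C_3=5, C_4=14, C_5=42, C_6=132.

Final answer: C_{6} = 132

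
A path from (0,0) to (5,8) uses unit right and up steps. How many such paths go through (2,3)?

Paths (0,0)->(2,3): C(5,3) = 10.
Paths (2,3)->(5,8): C(8,5) = 56.
By multiplication principle: 10 x 56.

Final answer: 560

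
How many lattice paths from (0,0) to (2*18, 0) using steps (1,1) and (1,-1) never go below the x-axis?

Total monotonic paths to (18,18): C(36,18) = 9075135300.
By the reflection principle, paths that go above the diagonal number C(36,19) = 8597496600.
Valid Dyck paths: 9075135300 - 8597496600.
(This is the Catalan number C_{18}.)

Final answer: C_{18} = 477638700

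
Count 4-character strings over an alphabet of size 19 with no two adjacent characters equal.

First character: 19 choices. Each subsequent: 18 choices (must differ from the previous one).
Total: 19 x 18^3.

Final answer: 19 x 18^{3} = 110808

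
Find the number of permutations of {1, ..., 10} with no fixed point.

Derangements satisfy D(n) = (n-1)(D(n-1) + D(n-2)), starting from D(0)=1, D(1)=0.
Building up: D(2)=1, D(3)=2, D(4)=9, D(5)=44, D(6)=265, D(7)=1854, D(8)=14833, D(9)=133496.
D(10) = 9 x (D(9) + D(8)) = 9 x (133496 + 14833).

Final answer: D(10) = 1334961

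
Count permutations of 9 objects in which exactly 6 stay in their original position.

Choose which 6 elements are fixed: C(9,6) = 84.
Derange the remaining 3 using D(j) = (j-1)(D(j-1) + D(j-2)), D(0)=1, D(1)=0: D(2)=1, D(3)=2.
Total: 84 x 2.

Final answer: C(9,6) D(3) = 168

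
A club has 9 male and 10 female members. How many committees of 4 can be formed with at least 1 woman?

Sum over valid woman counts:
C(10,1)C(9,3) = 840
C(10,2)C(9,2) = 1620
C(10,3)C(9,1) = 1080
C(10,4)C(9,0) = 210
Total: 840 + 1620 + 1080 + 210.

Final answer: 3750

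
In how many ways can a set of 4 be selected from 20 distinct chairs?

C(20,4) = 20!/(4! x (20-4)!).

Final answer: C(20,4) = 4845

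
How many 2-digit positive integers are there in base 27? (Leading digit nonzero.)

In base 27, the leading digit has 26 choices (1..26); each of the remaining 1 digits has 27 choices.
Total: 26 x 27^1.

Final answer: 702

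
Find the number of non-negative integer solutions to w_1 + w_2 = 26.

Stars and bars with 26 stars and 1 bars:
C(26+2-1, 2-1) = C(27,1).

Final answer: C(27,1) = 27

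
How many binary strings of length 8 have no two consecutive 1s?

A valid string ends in 0 (append to any length-(n-1) valid string) or in 01 (append to any length-(n-2) valid string), so a(n) = a(n-1) + a(n-2) with a(1)=2, a(2)=3.
Computing successive values: a(1)=2, a(2)=3, a(3)=5, a(4)=8, a(5)=13, a(6)=21, a(7)=34, a(8)=55.

Final answer: 55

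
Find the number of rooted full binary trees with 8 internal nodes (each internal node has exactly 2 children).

The structures are counted by the Catalan number C_n. Here n = 8.
C_n = C(2n,n) - C(2n,n+1), so C_{8} = C(16,8) - C(16,9) = 12870 - 11440.

Final answer: C_{8} = 1430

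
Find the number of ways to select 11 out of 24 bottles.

C(24,11) = 24!/(11! x 13!).

Final answer: \binom{24}{11} = 2496144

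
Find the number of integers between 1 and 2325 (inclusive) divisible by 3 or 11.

Multiples of 3: 775. Multiples of 11: 211. Of both (lcm=33): 70.
By inclusion-exclusion: 775 + 211 - 70.

Final answer: 916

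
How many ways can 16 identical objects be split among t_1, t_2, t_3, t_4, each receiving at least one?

Substitute t'_i = t_i - 1 (so t'_i >= 0). Then sum t'_i = 16 - 4 = 12.
Stars and bars: C(12+4-1, 4-1) = C(15,3).

Final answer: C(15,3) = 455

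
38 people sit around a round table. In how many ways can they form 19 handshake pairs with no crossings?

The structures are counted by the Catalan number C_n. Here n = 38/2 = 19.
Using C_0 = 1 and C_(k+1) = C_k x 2(2k+1)/(k+2), build up term by term: C_1=1, C_2=2, C_3=5, C_4=14, C_5=42, C_6=132, C_7=429, C_8=1430, C_9=4862, C_10=16796, C_11=58786, C_12=208012, C_13=742900, C_14=2674440, C_15=9694845, C_16=35357670, C_17=129644790, C_18=477638700, C_19=1767263190.

Final answer: C_{19} = 1767263190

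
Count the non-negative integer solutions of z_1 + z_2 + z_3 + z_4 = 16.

Stars and bars with 16 stars and 3 bars:
C(16+4-1, 4-1) = C(19,3).

Final answer: C(19,3) = 969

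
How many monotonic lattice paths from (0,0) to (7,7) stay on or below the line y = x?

Total monotonic paths to (7,7): C(14,7) = 3432.
Paths that cross above y=x (reflection bijection): C(14,8) = 3003.
Valid Dyck paths: 3432 - 3003.
(This is the Catalan number C_{7}.)

Final answer: C_{7} = 429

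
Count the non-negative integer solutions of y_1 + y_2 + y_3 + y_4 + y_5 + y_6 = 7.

Stars and bars with 7 stars and 5 bars:
C(7+6-1, 6-1) = C(12,5).

Final answer: C(12,5) = 792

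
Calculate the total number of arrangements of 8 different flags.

The number of ways to arrange 8 distinct objects is 8!.

Final answer: 8! = 40320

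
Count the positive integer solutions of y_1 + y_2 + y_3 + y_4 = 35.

Substitute y'_i = y_i - 1 (so y'_i >= 0). Then sum y'_i = 35 - 4 = 31.
Stars and bars: C(31+4-1, 4-1) = C(34,3).

Final answer: C(34,3) = 5984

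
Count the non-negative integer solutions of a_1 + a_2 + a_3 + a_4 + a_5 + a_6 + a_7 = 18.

Stars and bars with 18 stars and 6 bars:
C(18+7-1, 7-1) = C(24,6).

Final answer: C(24,6) = 134596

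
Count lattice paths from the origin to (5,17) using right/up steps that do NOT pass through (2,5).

Total paths to (5,17): C(22,17) = 26334.
Paths through (2,5): C(7,5) x C(15,12) = 9555.
Avoiding (2,5): 26334 - 9555.

Final answer: 16779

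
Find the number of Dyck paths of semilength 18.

Total monotonic paths to (18,18): C(36,18) = 9075135300.
Paths that cross above y=x (reflection bijection): C(36,19) = 8597496600.
Valid Dyck paths: 9075135300 - 8597496600.
(Check: C(36,18) - C(36,19) = C(36,18)/19, the Catalan number C_{18}.)

Final answer: C_{18} = 477638700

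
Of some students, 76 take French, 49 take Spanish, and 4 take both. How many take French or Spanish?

|A union B| = |A| + |B| - |A intersect B| = 76 + 49 - 4.

Final answer: 121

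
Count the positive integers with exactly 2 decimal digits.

First digit: 9 choices (1-9). Each of the remaining 1 digit: 10 choices.
Total: 9 x 10^1.

Final answer: 90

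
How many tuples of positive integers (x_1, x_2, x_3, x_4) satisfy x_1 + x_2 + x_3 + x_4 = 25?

Substitute x'_i = x_i - 1 (so x'_i >= 0). Then sum x'_i = 25 - 4 = 21.
Stars and bars: C(21+4-1, 4-1) = C(24,3).

Final answer: C(24,3) = 2024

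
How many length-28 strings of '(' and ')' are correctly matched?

This is a standard Catalan-number count: the answer is C_n. Here n = 14 (pairs).
C_n = C(2n,n) - C(2n,n+1), so C_{14} = C(28,14) - C(28,15) = 40116600 - 37442160.

Final answer: C_{14} = 2674440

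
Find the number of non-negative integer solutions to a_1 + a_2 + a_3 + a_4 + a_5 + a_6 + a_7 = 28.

Stars and bars with 28 stars and 6 bars:
C(28+7-1, 7-1) = C(34,6).

Final answer: C(34,6) = 1344904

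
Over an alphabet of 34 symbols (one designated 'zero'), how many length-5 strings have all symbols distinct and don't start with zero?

The leading digit has 33 choices (anything but zero); the next has 33 (anything but the first), then 32, and so on, one fewer each time.
Total: 33 x 33 x 32 x 31 x 30.

Final answer: 32408640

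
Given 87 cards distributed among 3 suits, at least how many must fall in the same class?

By pigeonhole with 87 objects and 3 categories: ceiling(87/3).

Final answer: 29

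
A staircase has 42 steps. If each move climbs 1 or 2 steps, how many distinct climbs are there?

Let f(n) count the ways. The last step is size 1 or 2, so f(n) = f(n-1) + f(n-2) with f(1)=1, f(2)=2.
Iterating the recurrence: f(1)=1, f(2)=2, f(3)=3, f(4)=5, f(5)=8, f(6)=13, f(7)=21, f(8)=34, f(9)=55, f(10)=89, f(11)=144, f(12)=233, f(13)=377, f(14)=610, f(15)=987, f(16)=1597, f(17)=2584, f(18)=4181, f(19)=6765, f(20)=10946, f(21)=17711, f(22)=28657, f(23)=46368, f(24)=75025, f(25)=121393, f(26)=196418, f(27)=317811, f(28)=514229, f(29)=832040, f(30)=1346269, f(31)=2178309, f(32)=3524578, f(33)=5702887, f(34)=9227465, f(35)=14930352, f(36)=24157817, f(37)=39088169, f(38)=63245986, f(39)=102334155, f(40)=165580141, f(41)=267914296, f(42)=433494437.

Final answer: 433494437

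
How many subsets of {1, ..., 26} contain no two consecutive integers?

Let a(n) count such subsets of {1, ..., n}. Either n is excluded (a(n-1) ways) or n is included, forcing n-1 out (a(n-2) ways), so a(n) = a(n-1) + a(n-2) with a(1)=2, a(2)=3.
Building up term by term: a(1)=2, a(2)=3, a(3)=5, a(4)=8, a(5)=13, a(6)=21, a(7)=34, a(8)=55, a(9)=89, a(10)=144, a(11)=233, a(12)=377, a(13)=610, a(14)=987, a(15)=1597, a(16)=2584, a(17)=4181, a(18)=6765, a(19)=10946, a(20)=17711, a(21)=28657, a(22)=46368, a(23)=75025, a(24)=121393, a(25)=196418, a(26)=317811.

Final answer: 317811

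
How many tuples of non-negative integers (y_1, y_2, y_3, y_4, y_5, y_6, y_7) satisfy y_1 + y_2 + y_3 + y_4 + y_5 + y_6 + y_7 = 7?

Stars and bars with 7 stars and 6 bars:
C(7+7-1, 7-1) = C(13,6).

Final answer: C(13,6) = 1716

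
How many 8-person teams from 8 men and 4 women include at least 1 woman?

Sum over valid woman counts:
C(4,1)C(8,7) = 32
C(4,2)C(8,6) = 168
C(4,3)C(8,5) = 224
C(4,4)C(8,4) = 70
Total: 32 + 168 + 224 + 70.

Final answer: 494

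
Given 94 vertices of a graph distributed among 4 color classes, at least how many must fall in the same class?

By pigeonhole with 94 objects and 4 categories: ceiling(94/4).

Final answer: 24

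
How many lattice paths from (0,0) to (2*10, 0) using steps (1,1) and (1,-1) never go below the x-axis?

Total monotonic paths to (10,10): C(20,10) = 184756.
A path is bad iff it touches y = x + 1; reflecting its initial segment maps bad paths bijectively onto all paths to (9,11), of which there are C(20,11) = 167960.
Valid Dyck paths: 184756 - 167960.
(Equivalently, C_{10} = C(20,10)/11 = 184756/11.)

Final answer: C_{10} = 16796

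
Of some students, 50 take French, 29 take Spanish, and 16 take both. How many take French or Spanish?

|A union B| = |A| + |B| - |A intersect B| = 50 + 29 - 16.

Final answer: 63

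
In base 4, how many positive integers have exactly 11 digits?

These are the integers in [4^10, 4^11), so the count is 4^11 - 4^10 = 3 x 4^10.

Final answer: 3145728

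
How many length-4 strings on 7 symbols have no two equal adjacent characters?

Let g(n) count such strings. g(1) = 7, and each valid string of length n-1 extends in 6 ways (any symbol but the last), so g(n) = 6 g(n-1).
Total: g(4) = 7 x 6^3.

Final answer: 7 x 6^{3} = 1512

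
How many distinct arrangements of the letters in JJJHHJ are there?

Letters (H:2, J:4). Total letters: 6.
Permutations = 6!/(4! x 2!).

Final answer: 15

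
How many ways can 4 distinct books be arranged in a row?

The number of ways to arrange 4 distinct objects is 4!.

Final answer: 4! = 24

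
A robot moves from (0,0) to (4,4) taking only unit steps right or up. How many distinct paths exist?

Each path has 4 right steps and 4 up steps in some order (8 steps total).
Choose which 4 of the 8 steps are up: C(8,4).

Final answer: C(8,4) = 70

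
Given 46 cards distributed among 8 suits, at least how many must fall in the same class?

By pigeonhole with 46 objects and 8 categories: ceiling(46/8).

Final answer: 6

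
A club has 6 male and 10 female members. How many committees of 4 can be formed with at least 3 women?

Sum over valid woman counts:
C(10,3)C(6,1) = 720
C(10,4)C(6,0) = 210
Total: 720 + 210.

Final answer: 930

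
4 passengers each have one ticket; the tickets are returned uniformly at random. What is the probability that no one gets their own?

Derangements satisfy D(n) = (n-1)(D(n-1) + D(n-2)), starting from D(0)=1, D(1)=0.
Building up: D(2)=1, D(3)=2, D(4)=9.
Total arrangements: 4! = 24.
Probability = D(4)/4! = 3/8.

Final answer: D(4)/4! = 9/24 = 0.375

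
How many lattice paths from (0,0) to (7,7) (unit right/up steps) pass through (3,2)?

Paths (0,0)->(3,2): C(5,2) = 10.
Paths (3,2)->(7,7): C(9,5) = 126.
By multiplication principle: 10 x 126.

Final answer: 1260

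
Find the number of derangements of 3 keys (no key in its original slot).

D(n) = (n-1)(D(n-1) + D(n-2)), D(0)=1, D(1)=0.
D(2) = 1 x (0 + 1) = 1
D(3) = 2 x (D(2) + D(1)) = 2 x (1 + 0)

Final answer: D(3) = 2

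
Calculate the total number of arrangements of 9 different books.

The number of ways to arrange 9 distinct objects is 9!.

Final answer: 9! = 362880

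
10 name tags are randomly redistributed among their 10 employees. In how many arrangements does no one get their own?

D(n) = (n-1)(D(n-1) + D(n-2)), D(0)=1, D(1)=0.
D(2) = 1 x (0 + 1) = 1
D(3) = 2 x (1 + 0) = 2
D(4) = 3 x (2 + 1) = 9
D(5) = 4 x (9 + 2) = 44
D(6) = 5 x (44 + 9) = 265
D(7) = 6 x (265 + 44) = 1854
D(8) = 7 x (1854 + 265) = 14833
D(9) = 8 x (14833 + 1854) = 133496
D(10) = 9 x (D(9) + D(8)) = 9 x (133496 + 14833)

Final answer: D(10) = 1334961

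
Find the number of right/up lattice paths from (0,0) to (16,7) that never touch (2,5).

Total paths to (16,7): C(23,7) = 245157.
Paths through (2,5): C(7,5) x C(16,2) = 2520.
Avoiding (2,5): 245157 - 2520.

Final answer: 242637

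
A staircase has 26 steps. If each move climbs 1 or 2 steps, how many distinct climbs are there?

Let f(n) count the ways. The last step is size 1 or 2, so f(n) = f(n-1) + f(n-2) with f(1)=1, f(2)=2.
Building up term by term: f(1)=1, f(2)=2, f(3)=3, f(4)=5, f(5)=8, f(6)=13, f(7)=21, f(8)=34, f(9)=55, f(10)=89, f(11)=144, f(12)=233, f(13)=377, f(14)=610, f(15)=987, f(16)=1597, f(17)=2584, f(18)=4181, f(19)=6765, f(20)=10946, f(21)=17711, f(22)=28657, f(23)=46368, f(24)=75025, f(25)=121393, f(26)=196418.

Final answer: 196418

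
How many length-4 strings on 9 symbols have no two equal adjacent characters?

First character: 9 choices. Each subsequent: 8 choices (must differ from the previous one).
Total: 9 x 8^3.

Final answer: 9 x 8^{3} = 4608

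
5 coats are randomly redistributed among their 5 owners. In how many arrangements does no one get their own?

Derangements satisfy D(n) = (n-1)(D(n-1) + D(n-2)), starting from D(0)=1, D(1)=0.
D(2) = 1 x (0 + 1) = 1
D(3) = 2 x (1 + 0) = 2
D(4) = 3 x (2 + 1) = 9
D(5) = 4 x (D(4) + D(3)) = 4 x (9 + 2)

Final answer: D(5) = 44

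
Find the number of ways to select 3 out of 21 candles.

C(21,3) = 21!/(3! x (21-3)!).

Final answer: C(21,3) = 1330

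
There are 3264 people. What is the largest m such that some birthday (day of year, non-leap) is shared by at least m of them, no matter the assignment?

There are 365 possible values for birthday (day of year, non-leap). With 3264 people and 365 categories, by pigeonhole: ceiling(3264/365).

Final answer: 9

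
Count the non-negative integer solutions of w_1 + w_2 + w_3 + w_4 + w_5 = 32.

Stars and bars with 32 stars and 4 bars:
C(32+5-1, 5-1) = C(36,4).

Final answer: C(36,4) = 58905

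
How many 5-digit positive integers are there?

These are the integers in [10^4, 10^5), so the count is 10^5 - 10^4 = 9 x 10^4.

Final answer: 90000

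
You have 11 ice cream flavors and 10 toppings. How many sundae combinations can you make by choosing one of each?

By the multiplication principle: 11 x 10.

Final answer: 110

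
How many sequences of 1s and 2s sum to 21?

Let f(n) be the number of climbs. Removing the last move (1 or 2 steps) gives f(n) = f(n-1) + f(n-2); base cases f(1)=1, f(2)=2.
Iterating the recurrence: f(1)=1, f(2)=2, f(3)=3, f(4)=5, f(5)=8, f(6)=13, f(7)=21, f(8)=34, f(9)=55, f(10)=89, f(11)=144, f(12)=233, f(13)=377, f(14)=610, f(15)=987, f(16)=1597, f(17)=2584, f(18)=4181, f(19)=6765, f(20)=10946, f(21)=17711.

Final answer: 17711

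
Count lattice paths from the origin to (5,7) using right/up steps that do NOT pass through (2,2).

Total paths to (5,7): C(12,7) = 792.
Paths through (2,2): C(4,2) x C(8,5) = 336.
Avoiding (2,2): 792 - 336.

Final answer: 456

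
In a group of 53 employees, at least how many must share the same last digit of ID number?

There are 10 possible values for last digit of ID number. With 53 employees and 10 categories, by pigeonhole: ceiling(53/10).

Final answer: 6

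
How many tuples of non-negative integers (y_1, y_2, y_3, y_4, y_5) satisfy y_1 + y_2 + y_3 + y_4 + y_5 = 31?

Stars and bars with 31 stars and 4 bars:
C(31+5-1, 5-1) = C(35,4).

Final answer: C(35,4) = 52360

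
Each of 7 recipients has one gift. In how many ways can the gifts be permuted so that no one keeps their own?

D(n) = (n-1)(D(n-1) + D(n-2)), D(0)=1, D(1)=0.
D(2) = 1 x (0 + 1) = 1
D(3) = 2 x (1 + 0) = 2
D(4) = 3 x (2 + 1) = 9
D(5) = 4 x (9 + 2) = 44
D(6) = 5 x (44 + 9) = 265
D(7) = 6 x (D(6) + D(5)) = 6 x (265 + 44)

Final answer: D(7) = 1854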